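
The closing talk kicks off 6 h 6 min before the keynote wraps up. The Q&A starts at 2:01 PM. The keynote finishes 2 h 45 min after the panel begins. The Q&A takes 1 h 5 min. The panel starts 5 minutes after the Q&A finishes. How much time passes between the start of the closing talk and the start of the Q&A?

2 h 11 min

The Q&A ends at 2:01 PM + 65 min = 3:06 PM.
The panel starts at 3:06 PM + 5 min = 3:11 PM.
The keynote ends at 3:11 PM + 165 min = 5:56 PM.
The closing talk starts at 5:56 PM − 366 min = 11:50 AM.
From 11:50 AM to 2:01 PM is 2 h 11 min.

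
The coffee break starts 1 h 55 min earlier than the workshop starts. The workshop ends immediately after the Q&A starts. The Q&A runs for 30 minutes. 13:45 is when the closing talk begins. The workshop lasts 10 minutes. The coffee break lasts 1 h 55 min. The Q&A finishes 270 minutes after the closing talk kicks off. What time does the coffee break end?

The Q&A ends at 13:45 + 270 min = 18:15.
The Q&A starts at 18:15 − 30 min = 17:45.
So the workshop ends at 17:45.
The workshop starts at 17:45 − 10 min = 17:35.
The coffee break starts at 17:35 − 115 min = 15:40.
The coffee break ends at 15:40 + 115 min = 17:35.

17:35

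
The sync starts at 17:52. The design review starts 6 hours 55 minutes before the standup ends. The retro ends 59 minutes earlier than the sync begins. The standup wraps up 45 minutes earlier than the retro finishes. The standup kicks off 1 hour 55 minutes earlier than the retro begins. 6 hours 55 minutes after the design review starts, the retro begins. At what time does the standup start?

14:13

The retro ends at 17:52 − 59 min = 16:53.
The standup ends at 16:53 − 45 min = 16:08.
The design review starts at 16:08 − 415 min = 09:13.
The retro starts at 09:13 + 415 min = 16:08.
The standup starts at 16:08 − 115 min = 14:13.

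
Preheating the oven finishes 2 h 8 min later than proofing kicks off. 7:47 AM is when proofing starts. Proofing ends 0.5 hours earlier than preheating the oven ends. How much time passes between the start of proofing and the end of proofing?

1 h 38 min

Preheating the oven ends at 7:47 AM + 128 min = 9:55 AM.
Proofing ends at 9:55 AM − 30 min = 9:25 AM.
From 7:47 AM to 9:25 AM is 1 h 38 min.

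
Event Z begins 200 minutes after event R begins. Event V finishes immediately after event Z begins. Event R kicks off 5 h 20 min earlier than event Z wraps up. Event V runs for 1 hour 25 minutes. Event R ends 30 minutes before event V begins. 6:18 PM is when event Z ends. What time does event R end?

2:23 PM

Event R starts at 6:18 PM − 320 min = 12:58 PM.
Event Z starts at 12:58 PM + 200 min = 4:18 PM.
So event V ends at 4:18 PM.
Event V starts at 4:18 PM − 85 min = 2:53 PM.
Event R ends at 2:53 PM − 30 min = 2:23 PM.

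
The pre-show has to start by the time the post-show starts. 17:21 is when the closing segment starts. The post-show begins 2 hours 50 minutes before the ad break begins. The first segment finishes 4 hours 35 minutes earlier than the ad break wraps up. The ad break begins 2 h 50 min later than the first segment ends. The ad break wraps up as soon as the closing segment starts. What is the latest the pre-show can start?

The ad break ends at 17:21.
The first segment ends at 17:21 − 275 min = 12:46.
The ad break starts at 12:46 + 170 min = 15:36.
The post-show starts at 15:36 − 170 min = 12:46.
The pre-show is bounded by the post-show, so the latest it can start is 12:46.

12:46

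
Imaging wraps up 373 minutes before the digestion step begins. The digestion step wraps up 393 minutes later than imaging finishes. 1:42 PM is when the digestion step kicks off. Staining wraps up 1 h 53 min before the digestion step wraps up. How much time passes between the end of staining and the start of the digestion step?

Imaging ends at 1:42 PM − 373 min = 7:29 AM.
The digestion step ends at 7:29 AM + 393 min = 2:02 PM.
Staining ends at 2:02 PM − 113 min = 12:09 PM.
From 12:09 PM to 1:42 PM is 1 h 33 min.

1 h 33 min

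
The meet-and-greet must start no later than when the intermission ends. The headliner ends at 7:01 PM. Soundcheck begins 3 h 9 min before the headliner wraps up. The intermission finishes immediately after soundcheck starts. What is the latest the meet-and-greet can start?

Soundcheck starts at 7:01 PM − 189 min = 3:52 PM.
So the intermission ends at 3:52 PM.
The meet-and-greet is bounded by the intermission, so the latest it can start is 3:52 PM.

3:52 PM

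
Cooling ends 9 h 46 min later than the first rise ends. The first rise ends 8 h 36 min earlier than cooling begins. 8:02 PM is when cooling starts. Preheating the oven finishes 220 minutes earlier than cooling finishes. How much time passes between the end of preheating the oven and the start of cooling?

The first rise ends at 8:02 PM − 516 min = 11:26 AM.
Cooling ends at 11:26 AM + 586 min = 9:12 PM.
Preheating the oven ends at 9:12 PM − 220 min = 5:32 PM.
From 5:32 PM to 8:02 PM is 2 hours 30 minutes.

2 hours 30 minutes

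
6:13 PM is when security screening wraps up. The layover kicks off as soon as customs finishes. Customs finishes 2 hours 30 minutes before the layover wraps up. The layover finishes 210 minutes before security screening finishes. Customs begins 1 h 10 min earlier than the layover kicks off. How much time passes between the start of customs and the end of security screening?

The layover ends at 6:13 PM − 210 min = 2:43 PM.
Customs ends at 2:43 PM − 150 min = 12:13 PM.
So the layover starts at 12:13 PM.
Customs starts at 12:13 PM − 70 min = 11:03 AM.
From 11:03 AM to 6:13 PM is 430 minutes.

430 minutes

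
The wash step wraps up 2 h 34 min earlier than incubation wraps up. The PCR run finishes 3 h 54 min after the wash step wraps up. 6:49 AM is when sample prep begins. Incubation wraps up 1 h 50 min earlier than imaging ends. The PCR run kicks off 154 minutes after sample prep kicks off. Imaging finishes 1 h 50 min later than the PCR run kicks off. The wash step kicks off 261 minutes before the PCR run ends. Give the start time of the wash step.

The PCR run starts at 6:49 AM + 154 min = 9:23 AM.
Imaging ends at 9:23 AM + 110 min = 11:13 AM.
Incubation ends at 11:13 AM − 110 min = 9:23 AM.
The wash step ends at 9:23 AM − 154 min = 6:49 AM.
The PCR run ends at 6:49 AM + 234 min = 10:43 AM.
The wash step starts at 10:43 AM − 261 min = 6:22 AM.

6:22 AM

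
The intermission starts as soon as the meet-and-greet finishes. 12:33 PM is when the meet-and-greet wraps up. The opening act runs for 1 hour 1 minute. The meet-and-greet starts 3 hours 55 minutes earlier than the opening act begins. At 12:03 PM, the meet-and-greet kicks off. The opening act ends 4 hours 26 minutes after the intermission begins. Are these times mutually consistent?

Yes

The intermission starts at 12:33 PM.
The opening act ends at 12:33 PM + 266 min = 4:59 PM.
The opening act starts at 4:59 PM − 61 min = 3:58 PM.
The meet-and-greet starts at 3:58 PM − 235 min = 12:03 PM.
That matches the stated 12:03 PM, so the schedule is consistent.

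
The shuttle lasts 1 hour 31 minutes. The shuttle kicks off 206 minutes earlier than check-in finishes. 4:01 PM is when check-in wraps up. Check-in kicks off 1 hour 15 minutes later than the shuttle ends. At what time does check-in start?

3:21 PM

The shuttle starts at 4:01 PM − 206 min = 12:35 PM.
The shuttle ends at 12:35 PM + 91 min = 2:06 PM.
Check-in starts at 2:06 PM + 75 min = 3:21 PM.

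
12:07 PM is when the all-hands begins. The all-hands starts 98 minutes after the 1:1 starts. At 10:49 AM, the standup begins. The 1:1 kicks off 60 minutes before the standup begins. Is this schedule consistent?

No

The 1:1 starts at 10:49 AM − 60 min = 9:49 AM.
The all-hands starts at 9:49 AM + 98 min = 11:27 AM.
But the all-hands is also said to start at 12:07 PM — a 40-minute conflict.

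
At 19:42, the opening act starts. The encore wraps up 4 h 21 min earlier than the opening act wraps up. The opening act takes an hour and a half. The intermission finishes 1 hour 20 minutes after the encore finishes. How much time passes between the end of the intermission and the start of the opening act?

The opening act ends at 19:42 + 90 min = 21:12.
The encore ends at 21:12 − 261 min = 16:51.
The intermission ends at 16:51 + 80 min = 18:11.
From 18:11 to 19:42 is 91 minutes.

91 minutes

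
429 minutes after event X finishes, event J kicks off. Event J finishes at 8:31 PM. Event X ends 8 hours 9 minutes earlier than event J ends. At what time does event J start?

Event X ends at 8:31 PM − 489 min = 12:22 PM.
Event J starts at 12:22 PM + 429 min = 7:31 PM.

7:31 PM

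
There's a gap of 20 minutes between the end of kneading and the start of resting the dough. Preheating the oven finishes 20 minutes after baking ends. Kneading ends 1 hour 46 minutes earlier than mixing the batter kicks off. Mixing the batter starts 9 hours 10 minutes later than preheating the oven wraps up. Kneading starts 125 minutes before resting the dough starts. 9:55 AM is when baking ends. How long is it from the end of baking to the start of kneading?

5 hours 59 minutes

Preheating the oven ends at 9:55 AM + 20 min = 10:15 AM.
Mixing the batter starts at 10:15 AM + 550 min = 7:25 PM.
Kneading ends at 7:25 PM − 106 min = 5:39 PM.
Resting the dough starts at 5:39 PM + 20 min = 5:59 PM.
Kneading starts at 5:59 PM − 125 min = 3:54 PM.
From 9:55 AM to 3:54 PM is 5 hours 59 minutes.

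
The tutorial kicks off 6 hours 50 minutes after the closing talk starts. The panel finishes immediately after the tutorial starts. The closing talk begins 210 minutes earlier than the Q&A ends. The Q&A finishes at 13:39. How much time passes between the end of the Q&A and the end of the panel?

3 h 20 min

The closing talk starts at 13:39 − 210 min = 10:09.
The tutorial starts at 10:09 + 410 min = 16:59.
So the panel ends at 16:59.
From 13:39 to 16:59 is 3 h 20 min.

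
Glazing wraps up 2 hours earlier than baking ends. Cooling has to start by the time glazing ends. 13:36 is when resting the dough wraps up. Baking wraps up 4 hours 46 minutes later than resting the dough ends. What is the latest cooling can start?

16:22

Baking ends at 13:36 + 286 min = 18:22.
Glazing ends at 18:22 − 120 min = 16:22.
Cooling is bounded by glazing, so the latest it can start is 16:22.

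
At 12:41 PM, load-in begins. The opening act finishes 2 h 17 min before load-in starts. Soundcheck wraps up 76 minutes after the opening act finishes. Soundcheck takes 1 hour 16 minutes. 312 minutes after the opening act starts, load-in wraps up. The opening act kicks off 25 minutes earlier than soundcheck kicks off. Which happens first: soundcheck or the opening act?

the opening act

The opening act ends at 12:41 PM − 137 min = 10:24 AM.
Soundcheck ends at 10:24 AM + 76 min = 11:40 AM.
Soundcheck starts at 11:40 AM − 76 min = 10:24 AM.
The opening act starts at 10:24 AM − 25 min = 9:59 AM.
Soundcheck starts at 10:24 AM and the opening act starts at 9:59 AM, so the opening act is first.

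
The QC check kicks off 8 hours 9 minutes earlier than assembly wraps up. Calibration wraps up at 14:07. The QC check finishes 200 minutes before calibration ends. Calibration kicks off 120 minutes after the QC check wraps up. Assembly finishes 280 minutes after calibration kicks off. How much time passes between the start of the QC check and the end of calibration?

The QC check ends at 14:07 − 200 min = 10:47.
Calibration starts at 10:47 + 120 min = 12:47.
Assembly ends at 12:47 + 280 min = 17:27.
The QC check starts at 17:27 − 489 min = 09:18.
From 09:18 to 14:07 is 4 hours 49 minutes.

4 hours 49 minutes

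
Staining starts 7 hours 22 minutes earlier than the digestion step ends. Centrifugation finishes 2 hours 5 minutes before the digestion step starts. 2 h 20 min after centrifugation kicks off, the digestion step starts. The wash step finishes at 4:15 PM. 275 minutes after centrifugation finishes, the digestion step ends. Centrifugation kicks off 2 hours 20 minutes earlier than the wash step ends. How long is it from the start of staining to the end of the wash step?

Centrifugation starts at 4:15 PM − 140 min = 1:55 PM.
The digestion step starts at 1:55 PM + 140 min = 4:15 PM.
Centrifugation ends at 4:15 PM − 125 min = 2:10 PM.
The digestion step ends at 2:10 PM + 275 min = 6:45 PM.
Staining starts at 6:45 PM − 442 min = 11:23 AM.
From 11:23 AM to 4:15 PM is 4 hours 52 minutes.

4 hours 52 minutes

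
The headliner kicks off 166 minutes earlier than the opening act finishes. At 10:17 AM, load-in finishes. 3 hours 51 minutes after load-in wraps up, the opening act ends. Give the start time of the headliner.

The opening act ends at 10:17 AM + 231 min = 2:08 PM.
The headliner starts at 2:08 PM − 166 min = 11:22 AM.

11:22 AM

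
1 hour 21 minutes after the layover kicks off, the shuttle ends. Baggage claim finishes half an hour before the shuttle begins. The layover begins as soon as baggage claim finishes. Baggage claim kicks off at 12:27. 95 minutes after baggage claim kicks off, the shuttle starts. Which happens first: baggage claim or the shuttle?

baggage claim

The shuttle starts at 12:27 + 95 min = 14:02.
Baggage claim starts at 12:27 and the shuttle starts at 14:02, so baggage claim is first.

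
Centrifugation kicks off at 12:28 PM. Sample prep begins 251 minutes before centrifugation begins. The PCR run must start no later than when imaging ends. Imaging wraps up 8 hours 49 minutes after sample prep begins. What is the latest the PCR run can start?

Sample prep starts at 12:28 PM − 251 min = 8:17 AM.
Imaging ends at 8:17 AM + 529 min = 5:06 PM.
The PCR run is bounded by imaging, so the latest it can start is 5:06 PM.

5:06 PM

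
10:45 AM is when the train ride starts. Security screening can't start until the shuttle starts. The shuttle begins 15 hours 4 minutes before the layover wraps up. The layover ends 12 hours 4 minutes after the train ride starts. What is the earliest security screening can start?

The layover ends at 10:45 AM + 724 min = 10:49 PM.
The shuttle starts at 10:49 PM − 904 min = 7:45 AM.
Security screening is bounded by the shuttle, so the earliest it can start is 7:45 AM.

7:45 AM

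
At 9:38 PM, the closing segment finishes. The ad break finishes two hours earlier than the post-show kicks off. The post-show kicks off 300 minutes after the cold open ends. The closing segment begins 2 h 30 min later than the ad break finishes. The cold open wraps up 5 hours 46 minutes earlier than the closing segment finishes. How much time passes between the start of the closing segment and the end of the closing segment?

The cold open ends at 9:38 PM − 346 min = 3:52 PM.
The post-show starts at 3:52 PM + 300 min = 8:52 PM.
The ad break ends at 8:52 PM − 120 min = 6:52 PM.
The closing segment starts at 6:52 PM + 150 min = 9:22 PM.
From 9:22 PM to 9:38 PM is 16 minutes.

16 minutes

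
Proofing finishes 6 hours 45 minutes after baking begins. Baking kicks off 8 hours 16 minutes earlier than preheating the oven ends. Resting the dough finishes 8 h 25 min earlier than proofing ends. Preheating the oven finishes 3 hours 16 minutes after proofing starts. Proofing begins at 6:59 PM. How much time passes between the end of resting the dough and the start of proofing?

Preheating the oven ends at 6:59 PM + 196 min = 10:15 PM.
Baking starts at 10:15 PM − 496 min = 1:59 PM.
Proofing ends at 1:59 PM + 405 min = 8:44 PM.
Resting the dough ends at 8:44 PM − 505 min = 12:19 PM.
From 12:19 PM to 6:59 PM is 6 hours 40 minutes.

6 hours 40 minutes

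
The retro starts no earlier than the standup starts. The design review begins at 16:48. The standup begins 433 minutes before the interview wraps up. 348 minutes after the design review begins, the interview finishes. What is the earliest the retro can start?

15:23

The interview ends at 16:48 + 348 min = 22:36.
The standup starts at 22:36 − 433 min = 15:23.
The retro is bounded by the standup, so the earliest it can start is 15:23.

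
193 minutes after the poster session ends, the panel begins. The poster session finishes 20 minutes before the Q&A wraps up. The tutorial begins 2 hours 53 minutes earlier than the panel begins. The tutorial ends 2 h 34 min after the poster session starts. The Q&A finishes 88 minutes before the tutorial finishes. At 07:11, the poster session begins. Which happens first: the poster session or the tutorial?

the poster session

The tutorial ends at 07:11 + 154 min = 09:45.
The Q&A ends at 09:45 − 88 min = 08:17.
The poster session ends at 08:17 − 20 min = 07:57.
The panel starts at 07:57 + 193 min = 11:10.
The tutorial starts at 11:10 − 173 min = 08:17.
The poster session starts at 07:11 and the tutorial starts at 08:17, so the poster session is first.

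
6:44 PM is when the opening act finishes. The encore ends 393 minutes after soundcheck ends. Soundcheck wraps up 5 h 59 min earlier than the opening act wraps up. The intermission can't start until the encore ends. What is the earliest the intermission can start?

7:18 PM

Soundcheck ends at 6:44 PM − 359 min = 12:45 PM.
The encore ends at 12:45 PM + 393 min = 7:18 PM.
The intermission is bounded by the encore, so the earliest it can start is 7:18 PM.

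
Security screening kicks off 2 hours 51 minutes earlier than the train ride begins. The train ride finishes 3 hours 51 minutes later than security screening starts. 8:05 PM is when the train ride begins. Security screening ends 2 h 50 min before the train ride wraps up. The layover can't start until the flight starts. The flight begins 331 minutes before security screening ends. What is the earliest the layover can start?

Security screening starts at 8:05 PM − 171 min = 5:14 PM.
The train ride ends at 5:14 PM + 231 min = 9:05 PM.
Security screening ends at 9:05 PM − 170 min = 6:15 PM.
The flight starts at 6:15 PM − 331 min = 12:44 PM.
The layover is bounded by the flight, so the earliest it can start is 12:44 PM.

12:44 PM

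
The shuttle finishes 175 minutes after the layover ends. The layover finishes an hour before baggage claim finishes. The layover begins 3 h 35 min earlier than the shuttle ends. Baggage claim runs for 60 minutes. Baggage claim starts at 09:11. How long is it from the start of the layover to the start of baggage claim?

Baggage claim ends at 09:11 + 60 min = 10:11.
The layover ends at 10:11 − 60 min = 09:11.
The shuttle ends at 09:11 + 175 min = 12:06.
The layover starts at 12:06 − 215 min = 08:31.
From 08:31 to 09:11 is 40 minutes.

40 minutes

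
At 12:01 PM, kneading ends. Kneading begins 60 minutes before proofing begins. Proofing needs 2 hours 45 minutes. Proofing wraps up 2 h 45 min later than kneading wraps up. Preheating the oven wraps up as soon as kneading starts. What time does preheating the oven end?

11:01 AM

Proofing ends at 12:01 PM + 165 min = 2:46 PM.
Proofing starts at 2:46 PM − 165 min = 12:01 PM.
Kneading starts at 12:01 PM − 60 min = 11:01 AM.
So preheating the oven ends at 11:01 AM.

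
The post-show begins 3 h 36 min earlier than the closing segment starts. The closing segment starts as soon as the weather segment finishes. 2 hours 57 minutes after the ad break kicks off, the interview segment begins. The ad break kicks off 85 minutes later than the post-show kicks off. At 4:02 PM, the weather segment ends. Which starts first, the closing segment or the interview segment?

the closing segment

The closing segment starts at 4:02 PM.
The post-show starts at 4:02 PM − 216 min = 12:26 PM.
The ad break starts at 12:26 PM + 85 min = 1:51 PM.
The interview segment starts at 1:51 PM + 177 min = 4:48 PM.
The closing segment starts at 4:02 PM and the interview segment starts at 4:48 PM, so the closing segment is first.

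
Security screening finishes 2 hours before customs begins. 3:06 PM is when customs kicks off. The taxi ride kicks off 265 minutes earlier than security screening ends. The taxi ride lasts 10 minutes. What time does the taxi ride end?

8:51 AM

Security screening ends at 3:06 PM − 120 min = 1:06 PM.
The taxi ride starts at 1:06 PM − 265 min = 8:41 AM.
The taxi ride ends at 8:41 AM + 10 min = 8:51 AM.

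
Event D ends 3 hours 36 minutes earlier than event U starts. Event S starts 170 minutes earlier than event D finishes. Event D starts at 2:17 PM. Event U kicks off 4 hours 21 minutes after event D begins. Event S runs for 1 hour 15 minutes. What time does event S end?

1:27 PM

Event U starts at 2:17 PM + 261 min = 6:38 PM.
Event D ends at 6:38 PM − 216 min = 3:02 PM.
Event S starts at 3:02 PM − 170 min = 12:12 PM.
Event S ends at 12:12 PM + 75 min = 1:27 PM.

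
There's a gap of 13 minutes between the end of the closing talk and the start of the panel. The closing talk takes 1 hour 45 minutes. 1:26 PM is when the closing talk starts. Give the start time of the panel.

3:24 PM

The closing talk ends at 1:26 PM + 105 min = 3:11 PM.
The panel starts at 3:11 PM + 13 min = 3:24 PM.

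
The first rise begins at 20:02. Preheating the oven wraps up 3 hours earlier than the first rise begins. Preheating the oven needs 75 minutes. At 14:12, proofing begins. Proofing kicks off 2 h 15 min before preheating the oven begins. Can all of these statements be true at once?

Preheating the oven ends at 20:02 − 180 min = 17:02.
Preheating the oven starts at 17:02 − 75 min = 15:47.
Proofing starts at 15:47 − 135 min = 13:32.
But proofing is also said to start at 14:12 — a 40-minute conflict.

No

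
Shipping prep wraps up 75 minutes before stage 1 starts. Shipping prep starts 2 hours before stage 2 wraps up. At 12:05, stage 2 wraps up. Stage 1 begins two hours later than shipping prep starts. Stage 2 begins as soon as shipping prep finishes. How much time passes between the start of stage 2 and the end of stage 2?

Shipping prep starts at 12:05 − 120 min = 10:05.
Stage 1 starts at 10:05 + 120 min = 12:05.
Shipping prep ends at 12:05 − 75 min = 10:50.
So stage 2 starts at 10:50.
From 10:50 to 12:05 is 1 h 15 min.

1 h 15 min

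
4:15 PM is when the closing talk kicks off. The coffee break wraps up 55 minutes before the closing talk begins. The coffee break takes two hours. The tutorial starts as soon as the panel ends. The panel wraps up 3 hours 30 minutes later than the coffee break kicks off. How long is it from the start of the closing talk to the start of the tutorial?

The coffee break ends at 4:15 PM − 55 min = 3:20 PM.
The coffee break starts at 3:20 PM − 120 min = 1:20 PM.
The panel ends at 1:20 PM + 210 min = 4:50 PM.
So the tutorial starts at 4:50 PM.
From 4:15 PM to 4:50 PM is 35 minutes.

35 minutes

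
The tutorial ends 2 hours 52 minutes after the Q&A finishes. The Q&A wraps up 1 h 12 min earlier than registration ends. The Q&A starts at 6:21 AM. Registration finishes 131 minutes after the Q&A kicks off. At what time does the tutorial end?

10:12 AM

Registration ends at 6:21 AM + 131 min = 8:32 AM.
The Q&A ends at 8:32 AM − 72 min = 7:20 AM.
The tutorial ends at 7:20 AM + 172 min = 10:12 AM.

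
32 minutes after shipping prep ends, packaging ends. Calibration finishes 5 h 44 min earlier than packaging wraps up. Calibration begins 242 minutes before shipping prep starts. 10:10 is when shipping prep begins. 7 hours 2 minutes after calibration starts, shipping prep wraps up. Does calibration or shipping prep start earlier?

Calibration starts at 10:10 − 242 min = 06:08.
Calibration starts at 06:08 and shipping prep starts at 10:10, so calibration is first.

calibration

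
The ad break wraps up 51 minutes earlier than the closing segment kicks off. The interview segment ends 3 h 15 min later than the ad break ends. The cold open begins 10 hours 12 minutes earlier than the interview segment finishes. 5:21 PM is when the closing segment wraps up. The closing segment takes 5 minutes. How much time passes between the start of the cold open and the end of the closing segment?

7 h 53 min

The closing segment starts at 5:21 PM − 5 min = 5:16 PM.
The ad break ends at 5:16 PM − 51 min = 4:25 PM.
The interview segment ends at 4:25 PM + 195 min = 7:40 PM.
The cold open starts at 7:40 PM − 612 min = 9:28 AM.
From 9:28 AM to 5:21 PM is 7 h 53 min.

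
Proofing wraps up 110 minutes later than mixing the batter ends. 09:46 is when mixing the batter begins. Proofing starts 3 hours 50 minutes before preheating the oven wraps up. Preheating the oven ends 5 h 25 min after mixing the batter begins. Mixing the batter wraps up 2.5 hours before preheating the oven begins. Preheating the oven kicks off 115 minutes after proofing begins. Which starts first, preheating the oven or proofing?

proofing

Preheating the oven ends at 09:46 + 325 min = 15:11.
Proofing starts at 15:11 − 230 min = 11:21.
Preheating the oven starts at 11:21 + 115 min = 13:16.
Preheating the oven starts at 13:16 and proofing starts at 11:21, so proofing is first.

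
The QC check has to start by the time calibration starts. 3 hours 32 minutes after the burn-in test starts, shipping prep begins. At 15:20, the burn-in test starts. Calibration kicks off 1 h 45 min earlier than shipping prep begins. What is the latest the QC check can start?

17:07

Shipping prep starts at 15:20 + 212 min = 18:52.
Calibration starts at 18:52 − 105 min = 17:07.
The QC check is bounded by calibration, so the latest it can start is 17:07.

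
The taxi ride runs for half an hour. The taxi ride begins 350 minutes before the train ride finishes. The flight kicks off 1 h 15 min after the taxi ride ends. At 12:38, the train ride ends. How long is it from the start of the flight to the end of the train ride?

4 hours 5 minutes

The taxi ride starts at 12:38 − 350 min = 06:48.
The taxi ride ends at 06:48 + 30 min = 07:18.
The flight starts at 07:18 + 75 min = 08:33.
From 08:33 to 12:38 is 4 hours 5 minutes.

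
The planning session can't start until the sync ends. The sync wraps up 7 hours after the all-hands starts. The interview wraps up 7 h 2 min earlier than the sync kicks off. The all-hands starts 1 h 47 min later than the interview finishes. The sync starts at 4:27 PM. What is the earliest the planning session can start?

6:12 PM

The interview ends at 4:27 PM − 422 min = 9:25 AM.
The all-hands starts at 9:25 AM + 107 min = 11:12 AM.
The sync ends at 11:12 AM + 420 min = 6:12 PM.
The planning session is bounded by the sync, so the earliest it can start is 6:12 PM.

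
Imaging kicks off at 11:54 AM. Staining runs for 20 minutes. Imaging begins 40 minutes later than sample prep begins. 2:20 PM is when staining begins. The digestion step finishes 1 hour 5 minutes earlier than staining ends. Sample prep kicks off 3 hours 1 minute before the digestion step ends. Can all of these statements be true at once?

No

Staining ends at 2:20 PM + 20 min = 2:40 PM.
The digestion step ends at 2:40 PM − 65 min = 1:35 PM.
Sample prep starts at 1:35 PM − 181 min = 10:34 AM.
Imaging starts at 10:34 AM + 40 min = 11:14 AM.
But imaging is also said to start at 11:54 AM — a 40-minute conflict.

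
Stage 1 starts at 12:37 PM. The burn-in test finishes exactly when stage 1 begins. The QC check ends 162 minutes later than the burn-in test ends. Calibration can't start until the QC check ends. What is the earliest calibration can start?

3:19 PM

The burn-in test ends at 12:37 PM.
The QC check ends at 12:37 PM + 162 min = 3:19 PM.
Calibration is bounded by the QC check, so the earliest it can start is 3:19 PM.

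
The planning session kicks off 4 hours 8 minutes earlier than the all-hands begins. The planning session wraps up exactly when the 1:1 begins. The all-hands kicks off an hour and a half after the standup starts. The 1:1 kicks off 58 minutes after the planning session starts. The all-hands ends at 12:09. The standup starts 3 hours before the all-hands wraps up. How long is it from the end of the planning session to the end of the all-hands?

280 minutes

The standup starts at 12:09 − 180 min = 09:09.
The all-hands starts at 09:09 + 90 min = 10:39.
The planning session starts at 10:39 − 248 min = 06:31.
The 1:1 starts at 06:31 + 58 min = 07:29.
So the planning session ends at 07:29.
From 07:29 to 12:09 is 280 minutes.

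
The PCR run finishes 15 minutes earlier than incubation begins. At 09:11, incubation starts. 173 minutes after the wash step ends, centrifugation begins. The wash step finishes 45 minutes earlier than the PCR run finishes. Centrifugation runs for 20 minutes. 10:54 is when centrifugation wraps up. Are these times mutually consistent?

No

The PCR run ends at 09:11 − 15 min = 08:56.
The wash step ends at 08:56 − 45 min = 08:11.
Centrifugation starts at 08:11 + 173 min = 11:04.
Centrifugation ends at 11:04 + 20 min = 11:24.
But centrifugation is also said to end at 10:54 — a 30-minute conflict.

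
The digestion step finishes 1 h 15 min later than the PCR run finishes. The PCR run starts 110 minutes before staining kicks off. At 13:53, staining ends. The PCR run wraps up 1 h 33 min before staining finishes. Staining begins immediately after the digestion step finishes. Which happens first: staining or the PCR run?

The PCR run ends at 13:53 − 93 min = 12:20.
The digestion step ends at 12:20 + 75 min = 13:35.
So staining starts at 13:35.
The PCR run starts at 13:35 − 110 min = 11:45.
Staining starts at 13:35 and the PCR run starts at 11:45, so the PCR run is first.

the PCR run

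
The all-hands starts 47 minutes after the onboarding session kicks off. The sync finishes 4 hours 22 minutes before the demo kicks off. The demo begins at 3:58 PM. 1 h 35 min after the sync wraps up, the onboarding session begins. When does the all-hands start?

The sync ends at 3:58 PM − 262 min = 11:36 AM.
The onboarding session starts at 11:36 AM + 95 min = 1:11 PM.
The all-hands starts at 1:11 PM + 47 min = 1:58 PM.

1:58 PM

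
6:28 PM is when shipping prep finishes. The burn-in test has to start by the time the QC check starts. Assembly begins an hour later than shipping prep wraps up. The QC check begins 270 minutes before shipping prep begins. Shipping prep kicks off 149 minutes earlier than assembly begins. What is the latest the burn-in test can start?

Assembly starts at 6:28 PM + 60 min = 7:28 PM.
Shipping prep starts at 7:28 PM − 149 min = 4:59 PM.
The QC check starts at 4:59 PM − 270 min = 12:29 PM.
The burn-in test is bounded by the QC check, so the latest it can start is 12:29 PM.

12:29 PM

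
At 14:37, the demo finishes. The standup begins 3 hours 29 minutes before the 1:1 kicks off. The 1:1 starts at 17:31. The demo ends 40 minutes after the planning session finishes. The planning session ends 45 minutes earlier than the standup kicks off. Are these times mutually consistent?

No

The standup starts at 17:31 − 209 min = 14:02.
The planning session ends at 14:02 − 45 min = 13:17.
The demo ends at 13:17 + 40 min = 13:57.
But the demo is also said to end at 14:37 — a 40-minute conflict.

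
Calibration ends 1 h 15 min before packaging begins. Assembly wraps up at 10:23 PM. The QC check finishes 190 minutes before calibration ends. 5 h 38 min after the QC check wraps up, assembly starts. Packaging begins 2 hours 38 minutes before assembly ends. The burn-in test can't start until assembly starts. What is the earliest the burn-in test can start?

Packaging starts at 10:23 PM − 158 min = 7:45 PM.
Calibration ends at 7:45 PM − 75 min = 6:30 PM.
The QC check ends at 6:30 PM − 190 min = 3:20 PM.
Assembly starts at 3:20 PM + 338 min = 8:58 PM.
The burn-in test is bounded by assembly, so the earliest it can start is 8:58 PM.

8:58 PM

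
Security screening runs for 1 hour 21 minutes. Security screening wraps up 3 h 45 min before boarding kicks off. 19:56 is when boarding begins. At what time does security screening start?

14:50

Security screening ends at 19:56 − 225 min = 16:11.
Security screening starts at 16:11 − 81 min = 14:50.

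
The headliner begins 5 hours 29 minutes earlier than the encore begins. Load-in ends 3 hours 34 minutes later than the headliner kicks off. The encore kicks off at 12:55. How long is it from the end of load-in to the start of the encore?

1 hour 55 minutes

The headliner starts at 12:55 − 329 min = 07:26.
Load-in ends at 07:26 + 214 min = 11:00.
From 11:00 to 12:55 is 1 hour 55 minutes.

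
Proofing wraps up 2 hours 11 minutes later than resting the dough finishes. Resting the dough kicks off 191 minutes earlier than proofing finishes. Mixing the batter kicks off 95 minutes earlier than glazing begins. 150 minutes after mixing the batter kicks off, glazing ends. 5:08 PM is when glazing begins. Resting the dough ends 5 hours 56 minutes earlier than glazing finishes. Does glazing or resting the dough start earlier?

Mixing the batter starts at 5:08 PM − 95 min = 3:33 PM.
Glazing ends at 3:33 PM + 150 min = 6:03 PM.
Resting the dough ends at 6:03 PM − 356 min = 12:07 PM.
Proofing ends at 12:07 PM + 131 min = 2:18 PM.
Resting the dough starts at 2:18 PM − 191 min = 11:07 AM.
Glazing starts at 5:08 PM and resting the dough starts at 11:07 AM, so resting the dough is first.

resting the dough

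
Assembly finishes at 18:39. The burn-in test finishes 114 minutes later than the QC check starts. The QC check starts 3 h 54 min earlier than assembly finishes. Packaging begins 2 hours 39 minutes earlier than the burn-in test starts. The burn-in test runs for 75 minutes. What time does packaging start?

12:45

The QC check starts at 18:39 − 234 min = 14:45.
The burn-in test ends at 14:45 + 114 min = 16:39.
The burn-in test starts at 16:39 − 75 min = 15:24.
Packaging starts at 15:24 − 159 min = 12:45.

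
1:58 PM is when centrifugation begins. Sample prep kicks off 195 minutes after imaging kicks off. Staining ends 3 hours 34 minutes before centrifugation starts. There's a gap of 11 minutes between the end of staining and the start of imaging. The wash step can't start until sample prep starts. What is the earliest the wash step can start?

Staining ends at 1:58 PM − 214 min = 10:24 AM.
Imaging starts at 10:24 AM + 11 min = 10:35 AM.
Sample prep starts at 10:35 AM + 195 min = 1:50 PM.
The wash step is bounded by sample prep, so the earliest it can start is 1:50 PM.

1:50 PM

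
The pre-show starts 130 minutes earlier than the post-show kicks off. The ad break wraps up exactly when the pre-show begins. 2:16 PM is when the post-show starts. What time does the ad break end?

The pre-show starts at 2:16 PM − 130 min = 12:06 PM.
So the ad break ends at 12:06 PM.

12:06 PM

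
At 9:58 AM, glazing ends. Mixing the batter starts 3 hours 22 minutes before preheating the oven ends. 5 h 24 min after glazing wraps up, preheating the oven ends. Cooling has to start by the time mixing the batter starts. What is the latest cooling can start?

12:00 PM

Preheating the oven ends at 9:58 AM + 324 min = 3:22 PM.
Mixing the batter starts at 3:22 PM − 202 min = 12:00 PM.
Cooling is bounded by mixing the batter, so the latest it can start is 12:00 PM.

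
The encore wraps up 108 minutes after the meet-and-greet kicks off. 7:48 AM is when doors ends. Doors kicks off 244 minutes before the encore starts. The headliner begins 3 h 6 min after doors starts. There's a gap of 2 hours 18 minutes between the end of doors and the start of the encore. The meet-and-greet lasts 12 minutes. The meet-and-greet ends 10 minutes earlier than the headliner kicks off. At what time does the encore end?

10:34 AM

The encore starts at 7:48 AM + 138 min = 10:06 AM.
Doors starts at 10:06 AM − 244 min = 6:02 AM.
The headliner starts at 6:02 AM + 186 min = 9:08 AM.
The meet-and-greet ends at 9:08 AM − 10 min = 8:58 AM.
The meet-and-greet starts at 8:58 AM − 12 min = 8:46 AM.
The encore ends at 8:46 AM + 108 min = 10:34 AM.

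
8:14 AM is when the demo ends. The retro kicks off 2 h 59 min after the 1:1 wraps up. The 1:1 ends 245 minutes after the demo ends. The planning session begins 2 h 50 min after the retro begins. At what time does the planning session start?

The 1:1 ends at 8:14 AM + 245 min = 12:19 PM.
The retro starts at 12:19 PM + 179 min = 3:18 PM.
The planning session starts at 3:18 PM + 170 min = 6:08 PM.

6:08 PM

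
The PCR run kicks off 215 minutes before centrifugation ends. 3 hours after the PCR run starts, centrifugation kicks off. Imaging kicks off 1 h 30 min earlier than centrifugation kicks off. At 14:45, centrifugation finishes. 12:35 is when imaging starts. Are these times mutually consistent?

The PCR run starts at 14:45 − 215 min = 11:10.
Centrifugation starts at 11:10 + 180 min = 14:10.
Imaging starts at 14:10 − 90 min = 12:40.
But imaging is also said to start at 12:35 — a 5-minute conflict.

No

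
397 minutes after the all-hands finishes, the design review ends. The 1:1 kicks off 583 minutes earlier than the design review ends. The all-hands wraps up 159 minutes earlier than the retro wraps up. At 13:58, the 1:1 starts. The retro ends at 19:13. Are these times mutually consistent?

The all-hands ends at 19:13 − 159 min = 16:34.
The design review ends at 16:34 + 397 min = 23:11.
The 1:1 starts at 23:11 − 583 min = 13:28.
But the 1:1 is also said to start at 13:58 — a 30-minute conflict.

No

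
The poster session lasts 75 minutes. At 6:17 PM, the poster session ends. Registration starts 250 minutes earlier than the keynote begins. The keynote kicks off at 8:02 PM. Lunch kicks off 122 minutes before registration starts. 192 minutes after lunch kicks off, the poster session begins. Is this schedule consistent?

Yes

Registration starts at 8:02 PM − 250 min = 3:52 PM.
Lunch starts at 3:52 PM − 122 min = 1:50 PM.
The poster session starts at 1:50 PM + 192 min = 5:02 PM.
The poster session ends at 5:02 PM + 75 min = 6:17 PM.
That matches the stated 6:17 PM, so the schedule is consistent.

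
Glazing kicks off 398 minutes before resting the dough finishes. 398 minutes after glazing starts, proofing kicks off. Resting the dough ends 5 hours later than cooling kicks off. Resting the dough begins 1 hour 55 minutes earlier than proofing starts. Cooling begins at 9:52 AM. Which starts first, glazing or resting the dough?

glazing

Resting the dough ends at 9:52 AM + 300 min = 2:52 PM.
Glazing starts at 2:52 PM − 398 min = 8:14 AM.
Proofing starts at 8:14 AM + 398 min = 2:52 PM.
Resting the dough starts at 2:52 PM − 115 min = 12:57 PM.
Glazing starts at 8:14 AM and resting the dough starts at 12:57 PM, so glazing is first.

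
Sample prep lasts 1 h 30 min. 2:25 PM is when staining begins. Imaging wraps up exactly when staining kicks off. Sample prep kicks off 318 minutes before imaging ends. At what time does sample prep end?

Imaging ends at 2:25 PM.
Sample prep starts at 2:25 PM − 318 min = 9:07 AM.
Sample prep ends at 9:07 AM + 90 min = 10:37 AM.

10:37 AM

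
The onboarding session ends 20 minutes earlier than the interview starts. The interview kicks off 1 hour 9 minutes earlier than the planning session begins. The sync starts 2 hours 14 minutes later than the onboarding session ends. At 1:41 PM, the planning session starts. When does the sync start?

2:26 PM

The interview starts at 1:41 PM − 69 min = 12:32 PM.
The onboarding session ends at 12:32 PM − 20 min = 12:12 PM.
The sync starts at 12:12 PM + 134 min = 2:26 PM.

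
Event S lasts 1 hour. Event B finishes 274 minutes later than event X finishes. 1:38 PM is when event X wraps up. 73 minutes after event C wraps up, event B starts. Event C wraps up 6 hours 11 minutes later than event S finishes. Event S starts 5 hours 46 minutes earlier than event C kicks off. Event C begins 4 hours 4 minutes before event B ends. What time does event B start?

Event B ends at 1:38 PM + 274 min = 6:12 PM.
Event C starts at 6:12 PM − 244 min = 2:08 PM.
Event S starts at 2:08 PM − 346 min = 8:22 AM.
Event S ends at 8:22 AM + 60 min = 9:22 AM.
Event C ends at 9:22 AM + 371 min = 3:33 PM.
Event B starts at 3:33 PM + 73 min = 4:46 PM.

4:46 PM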